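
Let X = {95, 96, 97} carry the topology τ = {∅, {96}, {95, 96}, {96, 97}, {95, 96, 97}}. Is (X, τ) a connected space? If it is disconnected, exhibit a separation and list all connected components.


(X, τ) is connected.

Find clopen sets (U ∈ τ with X ∖ U ∈ τ):
  U = ∅, X ∖ U = {95, 96, 97} — both open, so U is clopen.
  U = {95, 96, 97}, X ∖ U = ∅ — both open, so U is clopen.
Only trivial clopens (∅ and X) exist, so (X, τ) is connected.
Compute connected components by grouping points that agree on all clopens:
  component: {95, 96, 97}


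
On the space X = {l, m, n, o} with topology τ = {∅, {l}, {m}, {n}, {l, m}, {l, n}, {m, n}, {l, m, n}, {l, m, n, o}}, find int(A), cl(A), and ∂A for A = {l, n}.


int(A) = {l, n}, cl(A) = {l, n, o}, ∂A = {o}.

Closed sets in (X, τ) are complements of opens:
  closed(X, τ) = {∅, {o}, {l, o}, {m, o}, {n, o}, {l, m, o}, {l, n, o}, {m, n, o}, {l, m, n, o}}.
int(A) = ⋃ {U ∈ τ : U ⊆ A}. Opens contained in A: ∅, {l}, {n}, {l, n}.
Taking the union of these: int(A) = {l, n}.
cl(A) = ⋂ {C closed : A ⊆ C}. Closed sets containing A: {l, n, o}, {l, m, n, o}.
Intersecting these: cl(A) = {l, n, o}.
∂A = cl(A) ∖ int(A) = {l, n, o} ∖ {l, n} = {o}.


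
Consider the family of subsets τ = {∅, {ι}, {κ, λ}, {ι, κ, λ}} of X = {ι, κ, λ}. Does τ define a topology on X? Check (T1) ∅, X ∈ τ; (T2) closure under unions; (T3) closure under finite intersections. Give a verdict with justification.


τ IS a topology on X.

Axiom (T1): ∅ ∈ τ? Yes; X ∈ τ? Yes.
Axiom (T2/T3): check pairwise unions and intersections of members of τ.
All pairwise intersections and unions checked — each lies in τ. Therefore τ satisfies (T1), (T2), (T3): it IS a topology on X.


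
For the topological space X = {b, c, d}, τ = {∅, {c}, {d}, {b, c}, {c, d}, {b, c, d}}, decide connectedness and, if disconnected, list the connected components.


(X, τ) is disconnected; components = [{d}, {b, c}].

Find clopen sets (U ∈ τ with X ∖ U ∈ τ):
  U = ∅, X ∖ U = {b, c, d} — both open, so U is clopen.
  U = {d}, X ∖ U = {b, c} — both open, so U is clopen.
  U = {b, c}, X ∖ U = {d} — both open, so U is clopen.
  U = {b, c, d}, X ∖ U = ∅ — both open, so U is clopen.
Nontrivial clopen(s) exist: e.g. {b, c}. So (X, τ) is disconnected.
Compute connected components by grouping points that agree on all clopens:
  component: {d}
  component: {b, c}


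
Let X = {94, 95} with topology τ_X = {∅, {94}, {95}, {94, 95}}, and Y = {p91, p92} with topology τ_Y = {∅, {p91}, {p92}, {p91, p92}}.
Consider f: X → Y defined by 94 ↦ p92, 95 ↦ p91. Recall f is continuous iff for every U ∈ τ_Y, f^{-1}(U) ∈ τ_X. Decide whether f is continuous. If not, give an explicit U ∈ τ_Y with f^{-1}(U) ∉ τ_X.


f IS continuous.

Compute f^{-1}(U) for each U ∈ τ_Y:
  U = ∅: f^{-1}(U) = ∅ ∈ τ_X ✓.
  U = {p91}: f^{-1}(U) = {95} ∈ τ_X ✓.
  U = {p92}: f^{-1}(U) = {94} ∈ τ_X ✓.
  U = {p91, p92}: f^{-1}(U) = {94, 95} ∈ τ_X ✓.
Every preimage lies in τ_X, so f IS continuous.


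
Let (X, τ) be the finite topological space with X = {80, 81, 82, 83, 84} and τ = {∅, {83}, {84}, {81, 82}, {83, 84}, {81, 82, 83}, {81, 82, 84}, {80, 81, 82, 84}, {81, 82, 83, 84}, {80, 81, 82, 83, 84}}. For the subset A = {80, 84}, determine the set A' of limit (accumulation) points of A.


A' = {80}

For each x ∈ X, list the open sets U ∈ τ with x ∈ U, then check whether U ∩ (A ∖ {x}) ≠ ∅ for every such U.
  x = 80: opens ∋ x are {80, 81, 82, 84}, {80, 81, 82, 83, 84}; each meets A ∖ {80}, so x IS a limit point.
  x = 81: open {81, 82} ∋ x has {81, 82} ∩ (A ∖ {81}) = ∅, so x is NOT a limit point.
  x = 82: open {81, 82} ∋ x has {81, 82} ∩ (A ∖ {82}) = ∅, so x is NOT a limit point.
  x = 83: open {83} ∋ x has {83} ∩ (A ∖ {83}) = ∅, so x is NOT a limit point.
  x = 84: open {84} ∋ x has {84} ∩ (A ∖ {84}) = ∅, so x is NOT a limit point.
Collecting: A' = {80}.


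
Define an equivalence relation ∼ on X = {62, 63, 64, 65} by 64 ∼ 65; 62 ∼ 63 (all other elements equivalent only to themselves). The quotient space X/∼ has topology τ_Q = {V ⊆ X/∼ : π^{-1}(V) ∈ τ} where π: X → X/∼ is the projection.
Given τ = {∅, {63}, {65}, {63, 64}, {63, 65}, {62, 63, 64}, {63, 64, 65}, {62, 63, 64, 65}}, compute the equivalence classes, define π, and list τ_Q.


X/∼ = {[62=63], [64=65]}; |τ_Q| = 2.

Equivalence classes: [62=63], [64=65].
Quotient map π: X → X/∼ sends 62 ↦ [62=63], 63 ↦ [62=63], 64 ↦ [64=65], 65 ↦ [64=65].
For each subset V ⊆ X/∼, compute π^{-1}(V) ⊆ X and check whether π^{-1}(V) ∈ τ. V is open in τ_Q iff π^{-1}(V) ∈ τ.
  V = {}: π^{-1}(V) = ∅ ∈ τ ✓.
  V = {[62=63]}: π^{-1}(V) = {62, 63} ∉ τ ✗.
  V = {[64=65]}: π^{-1}(V) = {64, 65} ∉ τ ✗.
  V = {[62=63], [64=65]}: π^{-1}(V) = {62, 63, 64, 65} ∈ τ ✓.
Open sets in the quotient: τ_Q = {{}, {[62=63], [64=65]}} (2 elements).


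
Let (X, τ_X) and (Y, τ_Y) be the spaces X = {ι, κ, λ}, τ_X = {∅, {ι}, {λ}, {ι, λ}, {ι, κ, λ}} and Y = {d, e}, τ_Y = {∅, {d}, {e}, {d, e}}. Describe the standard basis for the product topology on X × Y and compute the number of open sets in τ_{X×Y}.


Basis B = {∅ × ∅, {ι} × {d}, {ι} × {e}, {λ} × {d}, {λ} × {e}, {ι} × {d, e}, {ι, λ} × {d}, {ι, λ} × {e}, {λ} × {d, e}, {ι, κ, λ} × {d}, {ι, κ, λ} × {e}, {ι, λ} × {d, e}, {ι, κ, λ} × {d, e}}; |τ_{X×Y}| = 25.

Enumerate products U × V with U ∈ τ_X, V ∈ τ_Y (deduplicated):
  ∅ × ∅ = {} (∅)
  {ι} × {d} = {(ι,d)}
  {ι} × {e} = {(ι,e)}
  {λ} × {d} = {(λ,d)}
  {λ} × {e} = {(λ,e)}
  {ι} × {d, e} = {(ι,d), (ι,e)}
  {ι, λ} × {d} = {(ι,d), (λ,d)}
  {ι, λ} × {e} = {(ι,e), (λ,e)}
  {λ} × {d, e} = {(λ,d), (λ,e)}
  {ι, κ, λ} × {d} = {(ι,d), (κ,d), (λ,d)}
  {ι, κ, λ} × {e} = {(ι,e), (κ,e), (λ,e)}
  {ι, λ} × {d, e} = {(ι,d), (ι,e), (λ,d), (λ,e)}
  {ι, κ, λ} × {d, e} = {(ι,d), (ι,e), (κ,d), (κ,e), (λ,d), (λ,e)}
These 13 distinct sets form the basis B.
Close under arbitrary unions to get τ_{X×Y}; counting gives |τ_{X×Y}| = 25.


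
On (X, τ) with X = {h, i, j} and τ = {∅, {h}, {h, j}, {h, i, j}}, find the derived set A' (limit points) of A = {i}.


A' = ∅

For each x ∈ X, list the open sets U ∈ τ with x ∈ U, then check whether U ∩ (A ∖ {x}) ≠ ∅ for every such U.
  x = h: open {h} ∋ x has {h} ∩ (A ∖ {h}) = ∅, so x is NOT a limit point.
  x = i: open {h, i, j} ∋ x has {h, i, j} ∩ (A ∖ {i}) = ∅, so x is NOT a limit point.
  x = j: open {h, j} ∋ x has {h, j} ∩ (A ∖ {j}) = ∅, so x is NOT a limit point.
Collecting: A' = ∅.


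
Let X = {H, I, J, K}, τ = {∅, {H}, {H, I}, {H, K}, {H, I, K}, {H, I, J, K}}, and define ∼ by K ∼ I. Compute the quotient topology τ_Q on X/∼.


X/∼ = {[H], [I=K], [J]}; |τ_Q| = 4.

Equivalence classes: [H], [I=K], [J].
Quotient map π: X → X/∼ sends H ↦ [H], I ↦ [I=K], J ↦ [J], K ↦ [I=K].
For each subset V ⊆ X/∼, compute π^{-1}(V) ⊆ X and check whether π^{-1}(V) ∈ τ. V is open in τ_Q iff π^{-1}(V) ∈ τ.
  V = {}: π^{-1}(V) = ∅ ∈ τ ✓.
  V = {[H]}: π^{-1}(V) = {H} ∈ τ ✓.
  V = {[I=K]}: π^{-1}(V) = {I, K} ∉ τ ✗.
  V = {[H], [I=K]}: π^{-1}(V) = {H, I, K} ∈ τ ✓.
  V = {[J]}: π^{-1}(V) = {J} ∉ τ ✗.
  V = {[H], [J]}: π^{-1}(V) = {H, J} ∉ τ ✗.
  V = {[I=K], [J]}: π^{-1}(V) = {I, J, K} ∉ τ ✗.
  V = {[H], [I=K], [J]}: π^{-1}(V) = {H, I, J, K} ∈ τ ✓.
Open sets in the quotient: τ_Q = {{}, {[H]}, {[H], [I=K]}, {[H], [I=K], [J]}} (4 elements).


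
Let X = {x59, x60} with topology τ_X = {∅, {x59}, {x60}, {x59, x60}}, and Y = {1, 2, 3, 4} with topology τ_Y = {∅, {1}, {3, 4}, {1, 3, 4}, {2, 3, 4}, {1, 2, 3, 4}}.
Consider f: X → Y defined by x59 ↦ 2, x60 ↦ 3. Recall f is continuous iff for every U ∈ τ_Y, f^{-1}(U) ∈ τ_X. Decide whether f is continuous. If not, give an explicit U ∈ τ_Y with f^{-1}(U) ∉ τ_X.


f IS continuous.

Compute f^{-1}(U) for each U ∈ τ_Y:
  U = ∅: f^{-1}(U) = ∅ ∈ τ_X ✓.
  U = {1}: f^{-1}(U) = ∅ ∈ τ_X ✓.
  U = {3, 4}: f^{-1}(U) = {x60} ∈ τ_X ✓.
  U = {1, 3, 4}: f^{-1}(U) = {x60} ∈ τ_X ✓.
  U = {2, 3, 4}: f^{-1}(U) = {x59, x60} ∈ τ_X ✓.
  U = {1, 2, 3, 4}: f^{-1}(U) = {x59, x60} ∈ τ_X ✓.
Every preimage lies in τ_X, so f IS continuous.


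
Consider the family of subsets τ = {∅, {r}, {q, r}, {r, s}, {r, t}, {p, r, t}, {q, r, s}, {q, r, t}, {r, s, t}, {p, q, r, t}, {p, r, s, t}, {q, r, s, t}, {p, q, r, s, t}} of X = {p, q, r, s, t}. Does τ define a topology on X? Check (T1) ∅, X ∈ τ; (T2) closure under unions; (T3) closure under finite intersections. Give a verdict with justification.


τ IS a topology on X.

Axiom (T1): ∅ ∈ τ? Yes; X ∈ τ? Yes.
Axiom (T2/T3): check pairwise unions and intersections of members of τ.
All pairwise intersections and unions checked — each lies in τ. Therefore τ satisfies (T1), (T2), (T3): it IS a topology on X.


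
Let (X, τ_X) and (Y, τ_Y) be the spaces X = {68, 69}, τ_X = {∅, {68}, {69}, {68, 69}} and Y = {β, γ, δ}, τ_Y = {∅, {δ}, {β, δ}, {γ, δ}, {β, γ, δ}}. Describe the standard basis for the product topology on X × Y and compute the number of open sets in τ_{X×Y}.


Basis B = {∅ × ∅, {68} × {δ}, {69} × {δ}, {68} × {β, δ}, {68} × {γ, δ}, {68, 69} × {δ}, {69} × {β, δ}, {69} × {γ, δ}, {68} × {β, γ, δ}, {69} × {β, γ, δ}, {68, 69} × {β, δ}, {68, 69} × {γ, δ}, {68, 69} × {β, γ, δ}}; |τ_{X×Y}| = 25.

Enumerate products U × V with U ∈ τ_X, V ∈ τ_Y (deduplicated):
  ∅ × ∅ = {} (∅)
  {68} × {δ} = {(68,δ)}
  {69} × {δ} = {(69,δ)}
  {68} × {β, δ} = {(68,β), (68,δ)}
  {68} × {γ, δ} = {(68,γ), (68,δ)}
  {68, 69} × {δ} = {(68,δ), (69,δ)}
  {69} × {β, δ} = {(69,β), (69,δ)}
  {69} × {γ, δ} = {(69,γ), (69,δ)}
  {68} × {β, γ, δ} = {(68,β), (68,γ), (68,δ)}
  {69} × {β, γ, δ} = {(69,β), (69,γ), (69,δ)}
  {68, 69} × {β, δ} = {(68,β), (68,δ), (69,β), (69,δ)}
  {68, 69} × {γ, δ} = {(68,γ), (68,δ), (69,γ), (69,δ)}
  {68, 69} × {β, γ, δ} = {(68,β), (68,γ), (68,δ), (69,β), (69,γ), (69,δ)}
These 13 distinct sets form the basis B.
Close under arbitrary unions to get τ_{X×Y}; counting gives |τ_{X×Y}| = 25.


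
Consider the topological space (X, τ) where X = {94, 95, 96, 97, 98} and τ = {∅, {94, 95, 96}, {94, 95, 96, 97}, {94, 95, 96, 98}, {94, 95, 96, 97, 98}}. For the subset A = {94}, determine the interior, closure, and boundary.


int(A) = ∅, cl(A) = {94, 95, 96, 97, 98}, ∂A = {94, 95, 96, 97, 98}.

Closed sets in (X, τ) are complements of opens:
  closed(X, τ) = {∅, {97}, {98}, {97, 98}, {94, 95, 96, 97, 98}}.
int(A) = ⋃ {U ∈ τ : U ⊆ A}. Opens contained in A: ∅.
Taking the union of these: int(A) = ∅.
cl(A) = ⋂ {C closed : A ⊆ C}. Closed sets containing A: {94, 95, 96, 97, 98}.
Intersecting these: cl(A) = {94, 95, 96, 97, 98}.
∂A = cl(A) ∖ int(A) = {94, 95, 96, 97, 98} ∖ ∅ = {94, 95, 96, 97, 98}.


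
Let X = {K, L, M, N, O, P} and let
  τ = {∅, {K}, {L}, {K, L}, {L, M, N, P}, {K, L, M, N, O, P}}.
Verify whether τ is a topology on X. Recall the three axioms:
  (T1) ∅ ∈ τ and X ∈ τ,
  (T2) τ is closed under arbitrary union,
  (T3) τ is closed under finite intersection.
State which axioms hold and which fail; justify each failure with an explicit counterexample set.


τ is NOT a topology on X.

Axiom (T1): ∅ ∈ τ? Yes; X ∈ τ? Yes.
Axiom (T2/T3): check pairwise unions and intersections of members of τ.
Counterexample for (T2): {K} ∪ {L, M, N, P} = {K, L, M, N, P} ∉ τ. Therefore τ is NOT a topology.


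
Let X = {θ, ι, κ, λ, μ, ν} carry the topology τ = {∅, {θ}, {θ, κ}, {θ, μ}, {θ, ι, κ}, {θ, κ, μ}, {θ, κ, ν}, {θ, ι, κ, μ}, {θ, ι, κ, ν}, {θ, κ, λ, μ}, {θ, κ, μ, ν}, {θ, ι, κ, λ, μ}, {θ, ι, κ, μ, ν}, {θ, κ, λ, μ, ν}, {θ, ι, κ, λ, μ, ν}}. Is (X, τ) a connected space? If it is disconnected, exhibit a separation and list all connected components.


(X, τ) is connected.

Find clopen sets (U ∈ τ with X ∖ U ∈ τ):
  U = ∅, X ∖ U = {θ, ι, κ, λ, μ, ν} — both open, so U is clopen.
  U = {θ, ι, κ, λ, μ, ν}, X ∖ U = ∅ — both open, so U is clopen.
Only trivial clopens (∅ and X) exist, so (X, τ) is connected.
Compute connected components by grouping points that agree on all clopens:
  component: {θ, ι, κ, λ, μ, ν}


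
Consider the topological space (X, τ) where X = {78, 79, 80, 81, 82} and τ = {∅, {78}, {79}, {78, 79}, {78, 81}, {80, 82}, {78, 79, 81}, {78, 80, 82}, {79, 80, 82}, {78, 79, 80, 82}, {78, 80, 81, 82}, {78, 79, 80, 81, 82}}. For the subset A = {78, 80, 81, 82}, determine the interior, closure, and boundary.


int(A) = {78, 80, 81, 82}, cl(A) = {78, 80, 81, 82}, ∂A = ∅.

Closed sets in (X, τ) are complements of opens:
  closed(X, τ) = {∅, {79}, {81}, {78, 81}, {79, 81}, {80, 82}, {78, 79, 81}, {79, 80, 82}, {80, 81, 82}, {78, 80, 81, 82}, {79, 80, 81, 82}, {78, 79, 80, 81, 82}}.
int(A) = ⋃ {U ∈ τ : U ⊆ A}. Opens contained in A: ∅, {78}, {78, 81}, {80, 82}, {78, 80, 82}, {78, 80, 81, 82}.
Taking the union of these: int(A) = {78, 80, 81, 82}.
cl(A) = ⋂ {C closed : A ⊆ C}. Closed sets containing A: {78, 80, 81, 82}, {78, 79, 80, 81, 82}.
Intersecting these: cl(A) = {78, 80, 81, 82}.
∂A = cl(A) ∖ int(A) = {78, 80, 81, 82} ∖ {78, 80, 81, 82} = ∅.


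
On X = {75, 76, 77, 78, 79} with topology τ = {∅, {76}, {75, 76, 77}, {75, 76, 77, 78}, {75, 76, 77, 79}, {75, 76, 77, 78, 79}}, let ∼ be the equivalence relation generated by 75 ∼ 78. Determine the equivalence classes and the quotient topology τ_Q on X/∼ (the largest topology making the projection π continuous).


X/∼ = {[75=78], [76], [77], [79]}; |τ_Q| = 4.

Equivalence classes: [75=78], [76], [77], [79].
Quotient map π: X → X/∼ sends 75 ↦ [75=78], 76 ↦ [76], 77 ↦ [77], 78 ↦ [75=78], 79 ↦ [79].
For each subset V ⊆ X/∼, compute π^{-1}(V) ⊆ X and check whether π^{-1}(V) ∈ τ. V is open in τ_Q iff π^{-1}(V) ∈ τ.
  V = {}: π^{-1}(V) = ∅ ∈ τ ✓.
  V = {[75=78]}: π^{-1}(V) = {75, 78} ∉ τ ✗.
  V = {[76]}: π^{-1}(V) = {76} ∈ τ ✓.
  V = {[75=78], [76]}: π^{-1}(V) = {75, 76, 78} ∉ τ ✗.
  V = {[77]}: π^{-1}(V) = {77} ∉ τ ✗.
  V = {[75=78], [77]}: π^{-1}(V) = {75, 77, 78} ∉ τ ✗.
  V = {[76], [77]}: π^{-1}(V) = {76, 77} ∉ τ ✗.
  V = {[75=78], [76], [77]}: π^{-1}(V) = {75, 76, 77, 78} ∈ τ ✓.
  V = {[79]}: π^{-1}(V) = {79} ∉ τ ✗.
  V = {[75=78], [79]}: π^{-1}(V) = {75, 78, 79} ∉ τ ✗.
  V = {[76], [79]}: π^{-1}(V) = {76, 79} ∉ τ ✗.
  V = {[75=78], [76], [79]}: π^{-1}(V) = {75, 76, 78, 79} ∉ τ ✗.
  V = {[77], [79]}: π^{-1}(V) = {77, 79} ∉ τ ✗.
  V = {[75=78], [77], [79]}: π^{-1}(V) = {75, 77, 78, 79} ∉ τ ✗.
  V = {[76], [77], [79]}: π^{-1}(V) = {76, 77, 79} ∉ τ ✗.
  V = {[75=78], [76], [77], [79]}: π^{-1}(V) = {75, 76, 77, 78, 79} ∈ τ ✓.
Open sets in the quotient: τ_Q = {{}, {[76]}, {[75=78], [76], [77]}, {[75=78], [76], [77], [79]}} (4 elements).


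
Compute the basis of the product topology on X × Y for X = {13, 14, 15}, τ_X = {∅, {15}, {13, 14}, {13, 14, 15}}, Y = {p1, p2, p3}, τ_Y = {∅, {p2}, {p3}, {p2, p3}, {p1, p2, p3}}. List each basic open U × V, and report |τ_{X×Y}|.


Basis B = {∅ × ∅, {15} × {p2}, {15} × {p3}, {13, 14} × {p2}, {13, 14} × {p3}, {15} × {p2, p3}, {13, 14, 15} × {p2}, {13, 14, 15} × {p3}, {15} × {p1, p2, p3}, {13, 14} × {p2, p3}, {13, 14} × {p1, p2, p3}, {13, 14, 15} × {p2, p3}, {13, 14, 15} × {p1, p2, p3}}; |τ_{X×Y}| = 25.

Enumerate products U × V with U ∈ τ_X, V ∈ τ_Y (deduplicated):
  ∅ × ∅ = {} (∅)
  {15} × {p2} = {(15,p2)}
  {15} × {p3} = {(15,p3)}
  {13, 14} × {p2} = {(13,p2), (14,p2)}
  {13, 14} × {p3} = {(13,p3), (14,p3)}
  {15} × {p2, p3} = {(15,p2), (15,p3)}
  {13, 14, 15} × {p2} = {(13,p2), (14,p2), (15,p2)}
  {13, 14, 15} × {p3} = {(13,p3), (14,p3), (15,p3)}
  {15} × {p1, p2, p3} = {(15,p1), (15,p2), (15,p3)}
  {13, 14} × {p2, p3} = {(13,p2), (13,p3), (14,p2), (14,p3)}
  {13, 14} × {p1, p2, p3} = {(13,p1), (13,p2), (13,p3), (14,p1), (14,p2), (14,p3)}
  {13, 14, 15} × {p2, p3} = {(13,p2), (13,p3), (14,p2), (14,p3), (15,p2), (15,p3)}
  {13, 14, 15} × {p1, p2, p3} = {(13,p1), (13,p2), (13,p3), (14,p1), (14,p2), (14,p3), (15,p1), (15,p2), (15,p3)}
These 13 distinct sets form the basis B.
Close under arbitrary unions to get τ_{X×Y}; counting gives |τ_{X×Y}| = 25.


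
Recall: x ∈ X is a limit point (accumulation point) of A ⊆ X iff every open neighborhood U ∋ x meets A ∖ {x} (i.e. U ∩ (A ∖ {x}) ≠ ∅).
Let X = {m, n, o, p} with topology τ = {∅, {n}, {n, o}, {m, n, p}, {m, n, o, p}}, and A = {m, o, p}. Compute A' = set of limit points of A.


A' = {m, p}

For each x ∈ X, list the open sets U ∈ τ with x ∈ U, then check whether U ∩ (A ∖ {x}) ≠ ∅ for every such U.
  x = m: opens ∋ x are {m, n, p}, {m, n, o, p}; each meets A ∖ {m}, so x IS a limit point.
  x = n: open {n} ∋ x has {n} ∩ (A ∖ {n}) = ∅, so x is NOT a limit point.
  x = o: open {n, o} ∋ x has {n, o} ∩ (A ∖ {o}) = ∅, so x is NOT a limit point.
  x = p: opens ∋ x are {m, n, p}, {m, n, o, p}; each meets A ∖ {p}, so x IS a limit point.
Collecting: A' = {m, p}.


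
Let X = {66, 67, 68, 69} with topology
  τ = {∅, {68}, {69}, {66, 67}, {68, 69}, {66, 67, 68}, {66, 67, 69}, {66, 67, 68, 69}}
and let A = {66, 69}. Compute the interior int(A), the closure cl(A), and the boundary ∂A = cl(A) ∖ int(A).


int(A) = {69}, cl(A) = {66, 67, 69}, ∂A = {66, 67}.

Closed sets in (X, τ) are complements of opens:
  closed(X, τ) = {∅, {68}, {69}, {66, 67}, {68, 69}, {66, 67, 68}, {66, 67, 69}, {66, 67, 68, 69}}.
int(A) = ⋃ {U ∈ τ : U ⊆ A}. Opens contained in A: ∅, {69}.
Taking the union of these: int(A) = {69}.
cl(A) = ⋂ {C closed : A ⊆ C}. Closed sets containing A: {66, 67, 69}, {66, 67, 68, 69}.
Intersecting these: cl(A) = {66, 67, 69}.
∂A = cl(A) ∖ int(A) = {66, 67, 69} ∖ {69} = {66, 67}.


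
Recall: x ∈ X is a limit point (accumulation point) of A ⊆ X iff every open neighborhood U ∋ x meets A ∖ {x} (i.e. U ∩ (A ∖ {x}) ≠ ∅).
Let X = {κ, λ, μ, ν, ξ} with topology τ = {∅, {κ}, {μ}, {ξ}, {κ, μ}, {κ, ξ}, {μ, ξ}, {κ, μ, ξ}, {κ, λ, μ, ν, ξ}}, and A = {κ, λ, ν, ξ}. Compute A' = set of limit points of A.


A' = {λ, ν}

For each x ∈ X, list the open sets U ∈ τ with x ∈ U, then check whether U ∩ (A ∖ {x}) ≠ ∅ for every such U.
  x = κ: open {κ} ∋ x has {κ} ∩ (A ∖ {κ}) = ∅, so x is NOT a limit point.
  x = λ: opens ∋ x are {κ, λ, μ, ν, ξ}; each meets A ∖ {λ}, so x IS a limit point.
  x = μ: open {μ} ∋ x has {μ} ∩ (A ∖ {μ}) = ∅, so x is NOT a limit point.
  x = ν: opens ∋ x are {κ, λ, μ, ν, ξ}; each meets A ∖ {ν}, so x IS a limit point.
  x = ξ: open {ξ} ∋ x has {ξ} ∩ (A ∖ {ξ}) = ∅, so x is NOT a limit point.
Collecting: A' = {λ, ν}.


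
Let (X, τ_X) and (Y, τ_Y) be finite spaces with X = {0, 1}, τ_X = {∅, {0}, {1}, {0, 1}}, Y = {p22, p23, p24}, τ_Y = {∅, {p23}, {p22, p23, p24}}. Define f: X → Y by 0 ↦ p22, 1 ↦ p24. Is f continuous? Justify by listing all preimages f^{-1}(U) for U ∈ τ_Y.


f IS continuous.

Compute f^{-1}(U) for each U ∈ τ_Y:
  U = ∅: f^{-1}(U) = ∅ ∈ τ_X ✓.
  U = {p23}: f^{-1}(U) = ∅ ∈ τ_X ✓.
  U = {p22, p23, p24}: f^{-1}(U) = {0, 1} ∈ τ_X ✓.
Every preimage lies in τ_X, so f IS continuous.


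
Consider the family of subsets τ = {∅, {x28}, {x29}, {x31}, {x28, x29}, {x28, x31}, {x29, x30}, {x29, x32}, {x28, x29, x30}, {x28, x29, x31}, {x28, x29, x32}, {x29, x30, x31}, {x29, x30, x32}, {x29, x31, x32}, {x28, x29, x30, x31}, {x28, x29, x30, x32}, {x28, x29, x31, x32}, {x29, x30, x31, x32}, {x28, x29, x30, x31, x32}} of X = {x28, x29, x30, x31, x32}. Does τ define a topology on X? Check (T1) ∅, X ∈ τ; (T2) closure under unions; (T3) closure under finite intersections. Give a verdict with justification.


τ is NOT a topology on X.

Axiom (T1): ∅ ∈ τ? Yes; X ∈ τ? Yes.
Axiom (T2/T3): check pairwise unions and intersections of members of τ.
Counterexample for (T2): {x29} ∪ {x31} = {x29, x31} ∉ τ. Therefore τ is NOT a topology.


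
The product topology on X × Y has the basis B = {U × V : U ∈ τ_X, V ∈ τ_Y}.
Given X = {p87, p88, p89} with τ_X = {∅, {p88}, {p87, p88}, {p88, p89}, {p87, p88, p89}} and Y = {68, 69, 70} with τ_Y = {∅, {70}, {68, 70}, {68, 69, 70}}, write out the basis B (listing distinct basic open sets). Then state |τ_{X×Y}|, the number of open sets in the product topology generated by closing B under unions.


Basis B = {∅ × ∅, {p88} × {70}, {p87, p88} × {70}, {p88} × {68, 70}, {p88, p89} × {70}, {p87, p88, p89} × {70}, {p88} × {68, 69, 70}, {p87, p88} × {68, 70}, {p88, p89} × {68, 70}, {p87, p88} × {68, 69, 70}, {p87, p88, p89} × {68, 70}, {p88, p89} × {68, 69, 70}, {p87, p88, p89} × {68, 69, 70}}; |τ_{X×Y}| = 30.

Enumerate products U × V with U ∈ τ_X, V ∈ τ_Y (deduplicated):
  ∅ × ∅ = {} (∅)
  {p88} × {70} = {(p88,70)}
  {p87, p88} × {70} = {(p87,70), (p88,70)}
  {p88} × {68, 70} = {(p88,68), (p88,70)}
  {p88, p89} × {70} = {(p88,70), (p89,70)}
  {p87, p88, p89} × {70} = {(p87,70), (p88,70), (p89,70)}
  {p88} × {68, 69, 70} = {(p88,68), (p88,69), (p88,70)}
  {p87, p88} × {68, 70} = {(p87,68), (p87,70), (p88,68), (p88,70)}
  {p88, p89} × {68, 70} = {(p88,68), (p88,70), (p89,68), (p89,70)}
  {p87, p88} × {68, 69, 70} = {(p87,68), (p87,69), (p87,70), (p88,68), (p88,69), (p88,70)}
  {p87, p88, p89} × {68, 70} = {(p87,68), (p87,70), (p88,68), (p88,70), (p89,68), (p89,70)}
  {p88, p89} × {68, 69, 70} = {(p88,68), (p88,69), (p88,70), (p89,68), (p89,69), (p89,70)}
  {p87, p88, p89} × {68, 69, 70} = {(p87,68), (p87,69), (p87,70), (p88,68), (p88,69), (p88,70), (p89,68), (p89,69), (p89,70)}
These 13 distinct sets form the basis B.
Close under arbitrary unions to get τ_{X×Y}; counting gives |τ_{X×Y}| = 30.


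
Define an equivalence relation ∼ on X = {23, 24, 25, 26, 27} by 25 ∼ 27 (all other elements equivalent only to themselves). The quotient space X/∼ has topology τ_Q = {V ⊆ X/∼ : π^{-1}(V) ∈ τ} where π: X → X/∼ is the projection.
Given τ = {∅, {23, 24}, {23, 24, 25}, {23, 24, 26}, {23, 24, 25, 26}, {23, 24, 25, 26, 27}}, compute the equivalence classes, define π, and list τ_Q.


X/∼ = {[23], [24], [25=27], [26]}; |τ_Q| = 4.

Equivalence classes: [23], [24], [25=27], [26].
Quotient map π: X → X/∼ sends 23 ↦ [23], 24 ↦ [24], 25 ↦ [25=27], 26 ↦ [26], 27 ↦ [25=27].
For each subset V ⊆ X/∼, compute π^{-1}(V) ⊆ X and check whether π^{-1}(V) ∈ τ. V is open in τ_Q iff π^{-1}(V) ∈ τ.
  V = {}: π^{-1}(V) = ∅ ∈ τ ✓.
  V = {[23]}: π^{-1}(V) = {23} ∉ τ ✗.
  V = {[24]}: π^{-1}(V) = {24} ∉ τ ✗.
  V = {[23], [24]}: π^{-1}(V) = {23, 24} ∈ τ ✓.
  V = {[25=27]}: π^{-1}(V) = {25, 27} ∉ τ ✗.
  V = {[23], [25=27]}: π^{-1}(V) = {23, 25, 27} ∉ τ ✗.
  V = {[24], [25=27]}: π^{-1}(V) = {24, 25, 27} ∉ τ ✗.
  V = {[23], [24], [25=27]}: π^{-1}(V) = {23, 24, 25, 27} ∉ τ ✗.
  V = {[26]}: π^{-1}(V) = {26} ∉ τ ✗.
  V = {[23], [26]}: π^{-1}(V) = {23, 26} ∉ τ ✗.
  V = {[24], [26]}: π^{-1}(V) = {24, 26} ∉ τ ✗.
  V = {[23], [24], [26]}: π^{-1}(V) = {23, 24, 26} ∈ τ ✓.
  V = {[25=27], [26]}: π^{-1}(V) = {25, 26, 27} ∉ τ ✗.
  V = {[23], [25=27], [26]}: π^{-1}(V) = {23, 25, 26, 27} ∉ τ ✗.
  V = {[24], [25=27], [26]}: π^{-1}(V) = {24, 25, 26, 27} ∉ τ ✗.
  V = {[23], [24], [25=27], [26]}: π^{-1}(V) = {23, 24, 25, 26, 27} ∈ τ ✓.
Open sets in the quotient: τ_Q = {{}, {[23], [24]}, {[23], [24], [26]}, {[23], [24], [25=27], [26]}} (4 elements).


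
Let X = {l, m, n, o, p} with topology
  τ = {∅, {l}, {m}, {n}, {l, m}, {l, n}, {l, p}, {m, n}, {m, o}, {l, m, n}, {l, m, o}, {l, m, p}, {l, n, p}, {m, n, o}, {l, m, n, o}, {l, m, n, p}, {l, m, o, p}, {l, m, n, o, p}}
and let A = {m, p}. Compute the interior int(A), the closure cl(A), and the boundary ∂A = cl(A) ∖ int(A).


int(A) = {m}, cl(A) = {m, o, p}, ∂A = {o, p}.

Closed sets in (X, τ) are complements of opens:
  closed(X, τ) = {∅, {n}, {o}, {p}, {l, p}, {m, o}, {n, o}, {n, p}, {o, p}, {l, n, p}, {l, o, p}, {m, n, o}, {m, o, p}, {n, o, p}, {l, m, o, p}, {l, n, o, p}, {m, n, o, p}, {l, m, n, o, p}}.
int(A) = ⋃ {U ∈ τ : U ⊆ A}. Opens contained in A: ∅, {m}.
Taking the union of these: int(A) = {m}.
cl(A) = ⋂ {C closed : A ⊆ C}. Closed sets containing A: {m, o, p}, {l, m, o, p}, {m, n, o, p}, {l, m, n, o, p}.
Intersecting these: cl(A) = {m, o, p}.
∂A = cl(A) ∖ int(A) = {m, o, p} ∖ {m} = {o, p}.


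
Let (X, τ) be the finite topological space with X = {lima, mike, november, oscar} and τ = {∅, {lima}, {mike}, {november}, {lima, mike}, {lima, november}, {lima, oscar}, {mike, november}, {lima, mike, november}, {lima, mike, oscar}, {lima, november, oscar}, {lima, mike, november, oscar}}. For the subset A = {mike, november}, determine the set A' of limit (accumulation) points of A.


A' = ∅

For each x ∈ X, list the open sets U ∈ τ with x ∈ U, then check whether U ∩ (A ∖ {x}) ≠ ∅ for every such U.
  x = lima: open {lima} ∋ x has {lima} ∩ (A ∖ {lima}) = ∅, so x is NOT a limit point.
  x = mike: open {mike} ∋ x has {mike} ∩ (A ∖ {mike}) = ∅, so x is NOT a limit point.
  x = november: open {november} ∋ x has {november} ∩ (A ∖ {november}) = ∅, so x is NOT a limit point.
  x = oscar: open {lima, oscar} ∋ x has {lima, oscar} ∩ (A ∖ {oscar}) = ∅, so x is NOT a limit point.
Collecting: A' = ∅.


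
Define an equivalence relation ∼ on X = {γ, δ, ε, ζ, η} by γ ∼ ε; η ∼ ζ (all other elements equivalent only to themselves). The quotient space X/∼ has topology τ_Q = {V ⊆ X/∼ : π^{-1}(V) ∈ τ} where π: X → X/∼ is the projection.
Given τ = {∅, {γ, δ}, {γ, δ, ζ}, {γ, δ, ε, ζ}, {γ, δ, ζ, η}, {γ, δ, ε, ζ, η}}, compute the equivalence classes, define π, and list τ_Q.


X/∼ = {[γ=ε], [δ], [ζ=η]}; |τ_Q| = 2.

Equivalence classes: [γ=ε], [δ], [ζ=η].
Quotient map π: X → X/∼ sends γ ↦ [γ=ε], δ ↦ [δ], ε ↦ [γ=ε], ζ ↦ [ζ=η], η ↦ [ζ=η].
For each subset V ⊆ X/∼, compute π^{-1}(V) ⊆ X and check whether π^{-1}(V) ∈ τ. V is open in τ_Q iff π^{-1}(V) ∈ τ.
  V = {}: π^{-1}(V) = ∅ ∈ τ ✓.
  V = {[γ=ε]}: π^{-1}(V) = {γ, ε} ∉ τ ✗.
  V = {[δ]}: π^{-1}(V) = {δ} ∉ τ ✗.
  V = {[γ=ε], [δ]}: π^{-1}(V) = {γ, δ, ε} ∉ τ ✗.
  V = {[ζ=η]}: π^{-1}(V) = {ζ, η} ∉ τ ✗.
  V = {[γ=ε], [ζ=η]}: π^{-1}(V) = {γ, ε, ζ, η} ∉ τ ✗.
  V = {[δ], [ζ=η]}: π^{-1}(V) = {δ, ζ, η} ∉ τ ✗.
  V = {[γ=ε], [δ], [ζ=η]}: π^{-1}(V) = {γ, δ, ε, ζ, η} ∈ τ ✓.
Open sets in the quotient: τ_Q = {{}, {[γ=ε], [δ], [ζ=η]}} (2 elements).


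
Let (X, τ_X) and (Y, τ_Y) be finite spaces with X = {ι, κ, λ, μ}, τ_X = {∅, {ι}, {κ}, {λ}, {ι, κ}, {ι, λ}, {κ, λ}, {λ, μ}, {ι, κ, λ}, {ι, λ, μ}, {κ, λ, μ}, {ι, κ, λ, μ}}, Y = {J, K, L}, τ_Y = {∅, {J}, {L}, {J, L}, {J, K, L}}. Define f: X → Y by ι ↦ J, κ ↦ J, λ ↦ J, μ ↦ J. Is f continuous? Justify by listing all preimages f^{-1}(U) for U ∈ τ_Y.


f IS continuous.

Compute f^{-1}(U) for each U ∈ τ_Y:
  U = ∅: f^{-1}(U) = ∅ ∈ τ_X ✓.
  U = {J}: f^{-1}(U) = {ι, κ, λ, μ} ∈ τ_X ✓.
  U = {L}: f^{-1}(U) = ∅ ∈ τ_X ✓.
  U = {J, L}: f^{-1}(U) = {ι, κ, λ, μ} ∈ τ_X ✓.
  U = {J, K, L}: f^{-1}(U) = {ι, κ, λ, μ} ∈ τ_X ✓.
Every preimage lies in τ_X, so f IS continuous.


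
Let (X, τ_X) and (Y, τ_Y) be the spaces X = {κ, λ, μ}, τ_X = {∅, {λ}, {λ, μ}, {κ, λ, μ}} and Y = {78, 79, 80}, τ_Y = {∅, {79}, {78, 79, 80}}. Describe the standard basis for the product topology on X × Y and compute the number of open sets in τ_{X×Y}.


Basis B = {∅ × ∅, {λ} × {79}, {λ, μ} × {79}, {κ, λ, μ} × {79}, {λ} × {78, 79, 80}, {λ, μ} × {78, 79, 80}, {κ, λ, μ} × {78, 79, 80}}; |τ_{X×Y}| = 10.

Enumerate products U × V with U ∈ τ_X, V ∈ τ_Y (deduplicated):
  ∅ × ∅ = {} (∅)
  {λ} × {79} = {(λ,79)}
  {λ, μ} × {79} = {(λ,79), (μ,79)}
  {κ, λ, μ} × {79} = {(κ,79), (λ,79), (μ,79)}
  {λ} × {78, 79, 80} = {(λ,78), (λ,79), (λ,80)}
  {λ, μ} × {78, 79, 80} = {(λ,78), (λ,79), (λ,80), (μ,78), (μ,79), (μ,80)}
  {κ, λ, μ} × {78, 79, 80} = {(κ,78), (κ,79), (κ,80), (λ,78), (λ,79), (λ,80), (μ,78), (μ,79), (μ,80)}
These 7 distinct sets form the basis B.
Close under arbitrary unions to get τ_{X×Y}; counting gives |τ_{X×Y}| = 10.


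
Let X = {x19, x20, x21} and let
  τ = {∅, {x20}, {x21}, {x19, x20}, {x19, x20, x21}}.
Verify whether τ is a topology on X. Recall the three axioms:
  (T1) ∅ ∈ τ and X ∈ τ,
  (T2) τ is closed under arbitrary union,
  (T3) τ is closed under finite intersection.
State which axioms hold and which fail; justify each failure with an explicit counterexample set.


τ is NOT a topology on X.

Axiom (T1): ∅ ∈ τ? Yes; X ∈ τ? Yes.
Axiom (T2/T3): check pairwise unions and intersections of members of τ.
Counterexample for (T2): {x20} ∪ {x21} = {x20, x21} ∉ τ. Therefore τ is NOT a topology.


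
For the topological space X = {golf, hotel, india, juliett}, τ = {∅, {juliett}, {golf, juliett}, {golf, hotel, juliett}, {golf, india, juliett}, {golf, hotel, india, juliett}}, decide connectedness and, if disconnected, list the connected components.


(X, τ) is connected.

Find clopen sets (U ∈ τ with X ∖ U ∈ τ):
  U = ∅, X ∖ U = {golf, hotel, india, juliett} — both open, so U is clopen.
  U = {golf, hotel, india, juliett}, X ∖ U = ∅ — both open, so U is clopen.
Only trivial clopens (∅ and X) exist, so (X, τ) is connected.
Compute connected components by grouping points that agree on all clopens:
  component: {golf, hotel, india, juliett}


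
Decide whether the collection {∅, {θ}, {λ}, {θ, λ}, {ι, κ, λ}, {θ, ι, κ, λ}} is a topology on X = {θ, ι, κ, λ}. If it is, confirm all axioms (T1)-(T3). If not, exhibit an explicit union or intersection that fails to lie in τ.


τ IS a topology on X.

Axiom (T1): ∅ ∈ τ? Yes; X ∈ τ? Yes.
Axiom (T2/T3): check pairwise unions and intersections of members of τ.
All pairwise intersections and unions checked — each lies in τ. Therefore τ satisfies (T1), (T2), (T3): it IS a topology on X.


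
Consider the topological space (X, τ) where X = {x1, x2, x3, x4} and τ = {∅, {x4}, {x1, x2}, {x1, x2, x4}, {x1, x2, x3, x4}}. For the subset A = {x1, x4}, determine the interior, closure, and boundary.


int(A) = {x4}, cl(A) = {x1, x2, x3, x4}, ∂A = {x1, x2, x3}.

Closed sets in (X, τ) are complements of opens:
  closed(X, τ) = {∅, {x3}, {x3, x4}, {x1, x2, x3}, {x1, x2, x3, x4}}.
int(A) = ⋃ {U ∈ τ : U ⊆ A}. Opens contained in A: ∅, {x4}.
Taking the union of these: int(A) = {x4}.
cl(A) = ⋂ {C closed : A ⊆ C}. Closed sets containing A: {x1, x2, x3, x4}.
Intersecting these: cl(A) = {x1, x2, x3, x4}.
∂A = cl(A) ∖ int(A) = {x1, x2, x3, x4} ∖ {x4} = {x1, x2, x3}.


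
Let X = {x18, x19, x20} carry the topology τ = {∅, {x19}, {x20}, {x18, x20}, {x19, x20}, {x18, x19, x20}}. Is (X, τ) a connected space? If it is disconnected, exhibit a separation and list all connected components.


(X, τ) is disconnected; components = [{x19}, {x18, x20}].

Find clopen sets (U ∈ τ with X ∖ U ∈ τ):
  U = ∅, X ∖ U = {x18, x19, x20} — both open, so U is clopen.
  U = {x19}, X ∖ U = {x18, x20} — both open, so U is clopen.
  U = {x18, x20}, X ∖ U = {x19} — both open, so U is clopen.
  U = {x18, x19, x20}, X ∖ U = ∅ — both open, so U is clopen.
Nontrivial clopen(s) exist: e.g. {x19}. So (X, τ) is disconnected.
Compute connected components by grouping points that agree on all clopens:
  component: {x19}
  component: {x18, x20}


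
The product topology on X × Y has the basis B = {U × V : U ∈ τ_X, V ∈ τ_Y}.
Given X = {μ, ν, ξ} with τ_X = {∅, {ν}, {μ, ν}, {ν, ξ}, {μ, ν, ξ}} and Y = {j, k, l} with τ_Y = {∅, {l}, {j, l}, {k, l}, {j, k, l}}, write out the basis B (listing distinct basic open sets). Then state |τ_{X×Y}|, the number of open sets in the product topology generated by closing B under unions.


Basis B = {∅ × ∅, {ν} × {l}, {μ, ν} × {l}, {ν} × {j, l}, {ν} × {k, l}, {ν, ξ} × {l}, {μ, ν, ξ} × {l}, {ν} × {j, k, l}, {μ, ν} × {j, l}, {μ, ν} × {k, l}, {ν, ξ} × {j, l}, {ν, ξ} × {k, l}, {μ, ν} × {j, k, l}, {μ, ν, ξ} × {j, l}, {μ, ν, ξ} × {k, l}, {ν, ξ} × {j, k, l}, {μ, ν, ξ} × {j, k, l}}; |τ_{X×Y}| = 48.

Enumerate products U × V with U ∈ τ_X, V ∈ τ_Y (deduplicated):
  ∅ × ∅ = {} (∅)
  {ν} × {l} = {(ν,l)}
  {μ, ν} × {l} = {(μ,l), (ν,l)}
  {ν} × {j, l} = {(ν,j), (ν,l)}
  {ν} × {k, l} = {(ν,k), (ν,l)}
  {ν, ξ} × {l} = {(ν,l), (ξ,l)}
  {μ, ν, ξ} × {l} = {(μ,l), (ν,l), (ξ,l)}
  {ν} × {j, k, l} = {(ν,j), (ν,k), (ν,l)}
  {μ, ν} × {j, l} = {(μ,j), (μ,l), (ν,j), (ν,l)}
  {μ, ν} × {k, l} = {(μ,k), (μ,l), (ν,k), (ν,l)}
  {ν, ξ} × {j, l} = {(ν,j), (ν,l), (ξ,j), (ξ,l)}
  {ν, ξ} × {k, l} = {(ν,k), (ν,l), (ξ,k), (ξ,l)}
  {μ, ν} × {j, k, l} = {(μ,j), (μ,k), (μ,l), (ν,j), (ν,k), (ν,l)}
  {μ, ν, ξ} × {j, l} = {(μ,j), (μ,l), (ν,j), (ν,l), (ξ,j), (ξ,l)}
  {μ, ν, ξ} × {k, l} = {(μ,k), (μ,l), (ν,k), (ν,l), (ξ,k), (ξ,l)}
  {ν, ξ} × {j, k, l} = {(ν,j), (ν,k), (ν,l), (ξ,j), (ξ,k), (ξ,l)}
  {μ, ν, ξ} × {j, k, l} = {(μ,j), (μ,k), (μ,l), (ν,j), (ν,k), (ν,l), (ξ,j), (ξ,k), (ξ,l)}
These 17 distinct sets form the basis B.
Close under arbitrary unions to get τ_{X×Y}; counting gives |τ_{X×Y}| = 48.


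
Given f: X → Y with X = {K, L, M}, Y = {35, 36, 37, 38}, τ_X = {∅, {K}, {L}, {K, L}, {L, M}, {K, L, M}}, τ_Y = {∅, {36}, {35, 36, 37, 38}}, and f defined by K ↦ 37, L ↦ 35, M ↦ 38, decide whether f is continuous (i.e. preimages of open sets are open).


f IS continuous.

Compute f^{-1}(U) for each U ∈ τ_Y:
  U = ∅: f^{-1}(U) = ∅ ∈ τ_X ✓.
  U = {36}: f^{-1}(U) = ∅ ∈ τ_X ✓.
  U = {35, 36, 37, 38}: f^{-1}(U) = {K, L, M} ∈ τ_X ✓.
Every preimage lies in τ_X, so f IS continuous.


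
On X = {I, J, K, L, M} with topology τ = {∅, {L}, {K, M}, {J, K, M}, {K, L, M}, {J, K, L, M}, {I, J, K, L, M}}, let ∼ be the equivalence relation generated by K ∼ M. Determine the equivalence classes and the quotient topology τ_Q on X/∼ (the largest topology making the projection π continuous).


X/∼ = {[I], [J], [K=M], [L]}; |τ_Q| = 7.

Equivalence classes: [I], [J], [K=M], [L].
Quotient map π: X → X/∼ sends I ↦ [I], J ↦ [J], K ↦ [K=M], L ↦ [L], M ↦ [K=M].
For each subset V ⊆ X/∼, compute π^{-1}(V) ⊆ X and check whether π^{-1}(V) ∈ τ. V is open in τ_Q iff π^{-1}(V) ∈ τ.
  V = {}: π^{-1}(V) = ∅ ∈ τ ✓.
  V = {[I]}: π^{-1}(V) = {I} ∉ τ ✗.
  V = {[J]}: π^{-1}(V) = {J} ∉ τ ✗.
  V = {[I], [J]}: π^{-1}(V) = {I, J} ∉ τ ✗.
  V = {[K=M]}: π^{-1}(V) = {K, M} ∈ τ ✓.
  V = {[I], [K=M]}: π^{-1}(V) = {I, K, M} ∉ τ ✗.
  V = {[J], [K=M]}: π^{-1}(V) = {J, K, M} ∈ τ ✓.
  V = {[I], [J], [K=M]}: π^{-1}(V) = {I, J, K, M} ∉ τ ✗.
  V = {[L]}: π^{-1}(V) = {L} ∈ τ ✓.
  V = {[I], [L]}: π^{-1}(V) = {I, L} ∉ τ ✗.
  V = {[J], [L]}: π^{-1}(V) = {J, L} ∉ τ ✗.
  V = {[I], [J], [L]}: π^{-1}(V) = {I, J, L} ∉ τ ✗.
  V = {[K=M], [L]}: π^{-1}(V) = {K, L, M} ∈ τ ✓.
  V = {[I], [K=M], [L]}: π^{-1}(V) = {I, K, L, M} ∉ τ ✗.
  V = {[J], [K=M], [L]}: π^{-1}(V) = {J, K, L, M} ∈ τ ✓.
  V = {[I], [J], [K=M], [L]}: π^{-1}(V) = {I, J, K, L, M} ∈ τ ✓.
Open sets in the quotient: τ_Q = {{}, {[K=M]}, {[J], [K=M]}, {[L]}, {[K=M], [L]}, {[J], [K=M], [L]}, {[I], [J], [K=M], [L]}} (7 elements).


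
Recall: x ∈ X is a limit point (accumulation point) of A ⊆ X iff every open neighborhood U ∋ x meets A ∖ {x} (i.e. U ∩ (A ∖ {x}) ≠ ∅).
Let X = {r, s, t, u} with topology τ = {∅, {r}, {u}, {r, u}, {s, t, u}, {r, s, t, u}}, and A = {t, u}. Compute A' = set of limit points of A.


A' = {s, t}

For each x ∈ X, list the open sets U ∈ τ with x ∈ U, then check whether U ∩ (A ∖ {x}) ≠ ∅ for every such U.
  x = r: open {r} ∋ x has {r} ∩ (A ∖ {r}) = ∅, so x is NOT a limit point.
  x = s: opens ∋ x are {s, t, u}, {r, s, t, u}; each meets A ∖ {s}, so x IS a limit point.
  x = t: opens ∋ x are {s, t, u}, {r, s, t, u}; each meets A ∖ {t}, so x IS a limit point.
  x = u: open {u} ∋ x has {u} ∩ (A ∖ {u}) = ∅, so x is NOT a limit point.
Collecting: A' = {s, t}.


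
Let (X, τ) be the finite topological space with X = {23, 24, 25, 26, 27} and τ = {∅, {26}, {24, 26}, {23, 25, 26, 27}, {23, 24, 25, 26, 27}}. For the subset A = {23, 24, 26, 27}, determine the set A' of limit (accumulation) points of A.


A' = {23, 24, 25, 27}

For each x ∈ X, list the open sets U ∈ τ with x ∈ U, then check whether U ∩ (A ∖ {x}) ≠ ∅ for every such U.
  x = 23: opens ∋ x are {23, 25, 26, 27}, {23, 24, 25, 26, 27}; each meets A ∖ {23}, so x IS a limit point.
  x = 24: opens ∋ x are {24, 26}, {23, 24, 25, 26, 27}; each meets A ∖ {24}, so x IS a limit point.
  x = 25: opens ∋ x are {23, 25, 26, 27}, {23, 24, 25, 26, 27}; each meets A ∖ {25}, so x IS a limit point.
  x = 26: open {26} ∋ x has {26} ∩ (A ∖ {26}) = ∅, so x is NOT a limit point.
  x = 27: opens ∋ x are {23, 25, 26, 27}, {23, 24, 25, 26, 27}; each meets A ∖ {27}, so x IS a limit point.
Collecting: A' = {23, 24, 25, 27}.


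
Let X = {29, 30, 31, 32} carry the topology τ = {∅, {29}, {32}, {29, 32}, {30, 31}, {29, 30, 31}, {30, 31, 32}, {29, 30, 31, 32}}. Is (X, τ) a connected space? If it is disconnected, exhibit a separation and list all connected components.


(X, τ) is disconnected; components = [{29}, {32}, {30, 31}].

Find clopen sets (U ∈ τ with X ∖ U ∈ τ):
  U = ∅, X ∖ U = {29, 30, 31, 32} — both open, so U is clopen.
  U = {29}, X ∖ U = {30, 31, 32} — both open, so U is clopen.
  U = {32}, X ∖ U = {29, 30, 31} — both open, so U is clopen.
  U = {29, 32}, X ∖ U = {30, 31} — both open, so U is clopen.
  U = {30, 31}, X ∖ U = {29, 32} — both open, so U is clopen.
  U = {29, 30, 31}, X ∖ U = {32} — both open, so U is clopen.
  U = {30, 31, 32}, X ∖ U = {29} — both open, so U is clopen.
  U = {29, 30, 31, 32}, X ∖ U = ∅ — both open, so U is clopen.
Nontrivial clopen(s) exist: e.g. {32}. So (X, τ) is disconnected.
Compute connected components by grouping points that agree on all clopens:
  component: {29}
  component: {32}
  component: {30, 31}


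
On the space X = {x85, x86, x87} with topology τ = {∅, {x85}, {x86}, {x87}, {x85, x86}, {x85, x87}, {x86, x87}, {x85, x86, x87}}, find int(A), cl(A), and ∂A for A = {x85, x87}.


int(A) = {x85, x87}, cl(A) = {x85, x87}, ∂A = ∅.

Closed sets in (X, τ) are complements of opens:
  closed(X, τ) = {∅, {x85}, {x86}, {x87}, {x85, x86}, {x85, x87}, {x86, x87}, {x85, x86, x87}}.
int(A) = ⋃ {U ∈ τ : U ⊆ A}. Opens contained in A: ∅, {x85}, {x87}, {x85, x87}.
Taking the union of these: int(A) = {x85, x87}.
cl(A) = ⋂ {C closed : A ⊆ C}. Closed sets containing A: {x85, x87}, {x85, x86, x87}.
Intersecting these: cl(A) = {x85, x87}.
∂A = cl(A) ∖ int(A) = {x85, x87} ∖ {x85, x87} = ∅.


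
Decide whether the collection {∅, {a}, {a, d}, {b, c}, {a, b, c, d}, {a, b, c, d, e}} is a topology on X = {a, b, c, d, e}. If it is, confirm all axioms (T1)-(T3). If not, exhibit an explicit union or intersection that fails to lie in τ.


τ is NOT a topology on X.

Axiom (T1): ∅ ∈ τ? Yes; X ∈ τ? Yes.
Axiom (T2/T3): check pairwise unions and intersections of members of τ.
Counterexample for (T2): {a} ∪ {b, c} = {a, b, c} ∉ τ. Therefore τ is NOT a topology.
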